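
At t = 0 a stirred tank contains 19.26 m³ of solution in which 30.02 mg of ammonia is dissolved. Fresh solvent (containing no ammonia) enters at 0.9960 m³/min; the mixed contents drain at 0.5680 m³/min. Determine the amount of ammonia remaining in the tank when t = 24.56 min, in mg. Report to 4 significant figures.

Let m(t) be the amount of ammonia. Volume: V(t) = V₀ + (Q_in − Q_out) t = 19.26 + 0.428000 t; V(24.56) = 29.7717 m³.
Solute balance: dm/dt = 0 − Q_out C = −Q_out m/V(t).
dm/m = −Q_out dt/(V₀ + 0.428000 t); integrating gives ln(m/m₀) = −(Q_out/(Q_in−Q_out)) ln(V/V₀).
m = m₀ (V₀/V)^(Q_out/(Q_in−Q_out)) = 30.02 × (19.26/29.7717)^(1.32710) = 16.8420 mg.

16.84 mg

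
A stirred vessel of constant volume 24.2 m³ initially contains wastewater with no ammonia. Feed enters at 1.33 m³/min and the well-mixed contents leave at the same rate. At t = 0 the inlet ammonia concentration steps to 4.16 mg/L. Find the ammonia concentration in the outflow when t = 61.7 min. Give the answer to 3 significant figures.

Mass balance on the solute (V constant): V dC/dt = Q(C_in − C).
So dC/dt = (C_in − C)/τ with τ = V/Q = 24.2/1.33 = 18.195 min.
C approaches C_in exponentially: C(t) = C_in + (C₀ − C_in) e^(−t/τ).
C(61.7) = 4.16 + (0 − 4.16)·e^(−61.7/18.195) = 4.16 + (-4.1600)·0.033677 = 4.0199 mg/L.

4.02 mg/L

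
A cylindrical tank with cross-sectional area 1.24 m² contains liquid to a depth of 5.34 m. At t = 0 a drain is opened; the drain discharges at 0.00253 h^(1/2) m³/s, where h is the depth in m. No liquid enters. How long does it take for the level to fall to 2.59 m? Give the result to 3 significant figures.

688 s

A dh/dt = −Q_out = −0.00253 √h.
This is separable: 2 d(√h)/dt = −0.00253/A, so √h = √h₀ − (0.00253/(2A)) t.
t = 2A(√h₀ − √h)/0.00253 = 2·1.24·(√5.34 − √2.59)/0.00253
  = 2.4800 × (2.3108 − 1.6093) / 0.00253 = 687.63 s.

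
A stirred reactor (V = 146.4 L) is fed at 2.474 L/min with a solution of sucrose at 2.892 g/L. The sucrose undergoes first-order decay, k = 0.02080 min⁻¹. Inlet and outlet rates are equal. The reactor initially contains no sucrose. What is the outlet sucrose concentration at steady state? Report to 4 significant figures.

Species balance: V dC/dt = Q C_in − Q C − k V C.
Steady state (dC/dt = 0): C_ss = Q C_in/(Q + kV) = C_in/(1 + kV/Q).
C_ss = 2.474·2.892/(2.474 + 0.02080·146.4) = 7.15481/5.51912 = 1.29637 g/L.

1.296 g/L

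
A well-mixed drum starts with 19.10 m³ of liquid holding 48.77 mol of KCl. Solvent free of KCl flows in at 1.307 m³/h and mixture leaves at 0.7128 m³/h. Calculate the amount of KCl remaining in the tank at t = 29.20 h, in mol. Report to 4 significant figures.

22.46 mol

Let m(t) be the amount of KCl. Volume: V(t) = V₀ + (Q_in − Q_out) t = 19.10 + 0.594200 t; V(29.20) = 36.4506 m³.
Solute balance: dm/dt = 0 − Q_out C = −Q_out m/V(t).
Separate: dm/m = −Q_out dt/V(t) ⇒ ln(m/m₀) = −(Q_out/(Q_in−Q_out)) ln(V/V₀).
m = m₀ (V₀/V)^(Q_out/(Q_in−Q_out)) = 48.77 × (19.10/36.4506)^(1.19960) = 22.4626 mol.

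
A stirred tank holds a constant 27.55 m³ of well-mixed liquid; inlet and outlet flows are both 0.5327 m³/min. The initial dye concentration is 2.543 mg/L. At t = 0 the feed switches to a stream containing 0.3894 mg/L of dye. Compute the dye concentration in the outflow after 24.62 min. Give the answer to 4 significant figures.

1.727 mg/L

Mass balance on the solute (V constant): V dC/dt = Q(C_in − C).
Rewrite as dC/dt + C/τ = C_in/τ, τ = V/Q = 51.7177 min.
C approaches C_in exponentially: C(t) = C_in + (C₀ − C_in) e^(−t/τ).
C(24.62) = 0.3894 + (2.543 − 0.3894)·e^(−24.62/51.7177) = 0.3894 + (2.15360)·0.621235 = 1.72729 mg/L.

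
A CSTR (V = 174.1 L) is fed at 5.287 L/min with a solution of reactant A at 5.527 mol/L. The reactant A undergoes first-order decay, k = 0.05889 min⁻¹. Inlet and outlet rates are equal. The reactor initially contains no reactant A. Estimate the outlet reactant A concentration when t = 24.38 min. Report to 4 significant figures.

Species balance: V dC/dt = Q C_in − Q C − k V C.
dC/dt = (Q/V) C_in − (Q/V + k) C; effective rate a = Q/V + k = 0.0303676 + 0.05889 = 0.0892576 min⁻¹.
C_ss = Q C_in/(Q + kV) = 1.88042 mol/L; C(t) = C_ss + (C₀ − C_ss) e^(−a t).
C(24.38) = 1.88042 + (-1.88042)·e^(−0.0892576·24.38) = 1.88042 + (-1.88042)·0.113483 = 1.66702 mol/L.

1.667 mol/L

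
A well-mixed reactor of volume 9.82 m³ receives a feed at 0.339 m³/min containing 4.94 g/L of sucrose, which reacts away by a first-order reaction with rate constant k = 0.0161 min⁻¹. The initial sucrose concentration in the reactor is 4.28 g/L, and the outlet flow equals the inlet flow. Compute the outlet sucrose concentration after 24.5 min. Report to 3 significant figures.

Species balance: V dC/dt = Q C_in − Q C − k V C.
dC/dt = (Q/V) C_in − (Q/V + k) C; effective rate a = Q/V + k = 0.034521 + 0.0161 = 0.050621 min⁻¹.
C_ss = Q C_in/(Q + kV) = 3.3688 g/L; C(t) = C_ss + (C₀ − C_ss) e^(−a t).
C(24.5) = 3.3688 + (0.91115)·e^(−0.050621·24.5) = 3.3688 + (0.91115)·0.28932 = 3.6325 g/L.

3.63 g/L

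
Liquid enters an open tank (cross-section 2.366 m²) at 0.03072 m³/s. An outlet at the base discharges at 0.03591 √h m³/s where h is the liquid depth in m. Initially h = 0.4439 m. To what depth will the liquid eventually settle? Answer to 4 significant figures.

0.7318 m

A dh/dt = Q_in − 0.03591 √h. Steady state requires inflow = outflow:
Q_in = 0.03591 √h_ss ⇒ √h_ss = 0.03072/0.03591 = 0.855472.
h_ss = 0.855472² = 0.731832 m. (Since h₀ = 0.4439 m < h_ss, the level will rise toward this value.)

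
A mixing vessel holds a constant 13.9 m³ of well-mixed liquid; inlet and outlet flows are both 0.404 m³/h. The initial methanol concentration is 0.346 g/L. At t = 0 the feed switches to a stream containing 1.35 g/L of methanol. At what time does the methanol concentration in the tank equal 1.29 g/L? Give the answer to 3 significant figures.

Species balance on the tank: V dC/dt = Q(C_in − C), so τ = V/Q = 34.406 h.
C(t) = C_in + (C₀ − C_in) e^(−t/τ). Set C = 1.29 and solve for t:
e^(−t/τ) = (C − C_in)/(C₀ − C_in) = (1.29 − 1.35)/(0.346 − 1.35) = 0.059761
t = −τ ln(…) = 34.406 × 2.8174 = 96.935 h.

96.9 h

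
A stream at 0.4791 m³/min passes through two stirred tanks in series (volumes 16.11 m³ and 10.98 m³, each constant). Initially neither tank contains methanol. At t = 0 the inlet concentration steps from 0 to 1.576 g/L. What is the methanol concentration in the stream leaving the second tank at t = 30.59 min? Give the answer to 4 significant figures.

0.4712 g/L

Species balance on tank i: dCᵢ/dt = (Cᵢ₋₁ − Cᵢ)/τᵢ with τᵢ = Vᵢ/Q.
τ₁ = 16.11/0.4791 = 33.6255 min; τ₂ = 10.98/0.4791 = 22.9180 min.
Tank 1: C₁ = C_in(1 − e^(−t/τ₁)). Tank 2 (τ₁ ≠ τ₂): C₂ = C_in[1 − (τ₁ e^(−t/τ₁) − τ₂ e^(−t/τ₂))/(τ₁ − τ₂)].
At t = 30.59: e^(−t/τ₁) = 0.402635, e^(−t/τ₂) = 0.263221.
C₂ = 1.576·[1 − (33.6255·0.402635 − 22.9180·0.263221)/(10.7076)] = 1.576·0.298971 = 0.471178 g/L.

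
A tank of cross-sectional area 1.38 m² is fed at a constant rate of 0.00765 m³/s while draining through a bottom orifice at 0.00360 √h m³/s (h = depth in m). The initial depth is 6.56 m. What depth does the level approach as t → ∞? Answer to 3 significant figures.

Level balance: A dh/dt = 0.00765 − 0.00360 √h. Setting dh/dt = 0:
Q_in = 0.00360 √h_ss ⇒ √h_ss = 0.00765/0.00360 = 2.1250.
h_ss = 2.1250² = 4.5156 m. (Since h₀ = 6.56 m > h_ss, the level will fall toward this value.)

4.52 m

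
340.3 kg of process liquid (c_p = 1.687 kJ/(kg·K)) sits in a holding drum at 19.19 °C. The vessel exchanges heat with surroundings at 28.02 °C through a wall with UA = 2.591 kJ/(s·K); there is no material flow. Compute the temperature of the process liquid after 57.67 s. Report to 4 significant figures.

21.21 °C

M c_p dT/dt = −UA(T − T_amb).
dT/dt = (T_ss − T)/τ with T_ss = T_amb = 28.0200 °C, τ = M c_p/UA = 340.3·1.687/2.591 = 221.569 s.
This is linear first-order; T(t) = T_ss + (T₀ − T_ss) e^(−t/τ).
T(57.67) = 28.0200 + (-8.83000)·0.770836 = 21.2135 °C.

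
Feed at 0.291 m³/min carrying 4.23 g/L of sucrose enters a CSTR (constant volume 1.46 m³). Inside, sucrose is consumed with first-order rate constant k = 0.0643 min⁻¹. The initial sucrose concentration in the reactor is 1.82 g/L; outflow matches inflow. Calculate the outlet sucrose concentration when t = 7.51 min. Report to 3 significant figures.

3.01 g/L

Species balance: V dC/dt = Q C_in − Q C − k V C.
dC/dt = (Q/V) C_in − (Q/V + k) C; effective rate a = Q/V + k = 0.19932 + 0.0643 = 0.26362 min⁻¹.
C_ss = Q C_in/(Q + kV) = 3.1982 g/L; C(t) = C_ss + (C₀ − C_ss) e^(−a t).
C(7.51) = 3.1982 + (-1.3782)·e^(−0.26362·7.51) = 3.1982 + (-1.3782)·0.13810 = 3.0079 g/L.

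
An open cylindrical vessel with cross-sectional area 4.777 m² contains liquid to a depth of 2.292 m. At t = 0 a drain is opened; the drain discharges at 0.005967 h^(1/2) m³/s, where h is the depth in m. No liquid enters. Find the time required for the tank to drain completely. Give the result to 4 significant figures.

2424 s

With no inflow, A dh/dt = −0.005967 √h.
∫ h^(−1/2) dh = −(0.005967/A) ∫ dt, giving 2√h = 2√h₀ − (0.005967/A) t.
Set h = 0: 2√h₀ = (0.005967/A) t_empty ⇒ t_empty = 2A√h₀/0.005967.
t_empty = 2·4.777·√2.292/0.005967 = 9.55400·1.51394/0.005967 = 2424.02 s.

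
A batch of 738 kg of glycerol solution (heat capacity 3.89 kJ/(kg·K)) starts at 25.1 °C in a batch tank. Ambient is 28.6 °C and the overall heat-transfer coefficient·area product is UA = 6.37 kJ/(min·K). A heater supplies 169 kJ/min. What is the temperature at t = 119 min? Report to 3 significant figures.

32.1 °C

M c_p dT/dt = −UA(T − T_amb) + Q̇.
dT/dt = (T_ss − T)/τ with T_ss = T_amb + Q̇/UA = 28.6 + 169/6.37 = 55.131 °C, τ = M c_p/UA = 738·3.89/6.37 = 450.68 min.
Integrating: T(t) = T_ss + (T₀ − T_ss) e^(−t/τ).
T(119) = 55.131 + (-30.031)·0.76794 = 32.069 °C.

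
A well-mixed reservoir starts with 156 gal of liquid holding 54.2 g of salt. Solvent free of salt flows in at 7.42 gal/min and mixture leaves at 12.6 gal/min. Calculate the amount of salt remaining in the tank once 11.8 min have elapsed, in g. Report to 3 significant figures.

16.2 g

Total volume: dV/dt = Q_in − Q_out = -5.1800 gal/min, so V(t) = 156 − 5.1800 t and V(11.8) = 94.876 gal.
Solute balance: dm/dt = 0 − Q_out C = −Q_out m/V(t).
dm/m = −Q_out dt/(V₀ − 5.1800 t); integrating gives ln(m/m₀) = −(Q_out/(Q_in−Q_out)) ln(V/V₀).
m = m₀ (V₀/V)^(Q_out/(Q_in−Q_out)) = 54.2 × (156/94.876)^(-2.4324) = 16.169 g.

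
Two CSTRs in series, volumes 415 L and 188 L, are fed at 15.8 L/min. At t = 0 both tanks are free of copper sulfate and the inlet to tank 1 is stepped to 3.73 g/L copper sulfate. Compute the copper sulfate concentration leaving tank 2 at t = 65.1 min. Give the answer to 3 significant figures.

Time constants: τᵢ = Vᵢ/Q for each well-mixed tank.
τ₁ = 415/15.8 = 26.266 min; τ₂ = 188/15.8 = 11.899 min.
Solving the cascade with C₁(0)=C₂(0)=0 gives C₂(t) = C_in[1 − (τ₁ e^(−t/τ₁) − τ₂ e^(−t/τ₂))/(τ₁ − τ₂)].
At t = 65.1: e^(−t/τ₁) = 0.083868, e^(−t/τ₂) = 0.0042063.
C₂ = 3.73·[1 − (26.266·0.083868 − 11.899·0.0042063)/(14.367)] = 3.73·0.85016 = 3.1711 g/L.

3.17 g/L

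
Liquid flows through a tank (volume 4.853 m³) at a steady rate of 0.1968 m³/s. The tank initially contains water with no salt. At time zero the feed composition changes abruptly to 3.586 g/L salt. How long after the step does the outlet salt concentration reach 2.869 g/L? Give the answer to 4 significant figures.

Mass balance on the solute (V constant): V dC/dt = Q(C_in − C), so τ = V/Q = 24.6596 s.
C(t) = C_in + (C₀ − C_in) e^(−t/τ). Set C = 2.869 and solve for t:
e^(−t/τ) = (C − C_in)/(C₀ − C_in) = (2.869 − 3.586)/(0 − 3.586) = 0.199944
t = −τ ln(…) = 24.6596 × 1.60972 = 39.6949 s.

39.69 s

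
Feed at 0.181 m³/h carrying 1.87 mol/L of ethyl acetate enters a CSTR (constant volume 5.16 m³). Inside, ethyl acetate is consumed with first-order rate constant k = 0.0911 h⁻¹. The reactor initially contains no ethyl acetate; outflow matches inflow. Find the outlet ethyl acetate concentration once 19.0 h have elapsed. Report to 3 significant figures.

Species balance: V dC/dt = Q C_in − Q C − k V C.
This is linear with rate a = Q/V + k = 0.12618 h⁻¹.
C_ss = Q C_in/(Q + kV) = 0.51986 mol/L; C(t) = C_ss + (C₀ − C_ss) e^(−a t).
C(19.0) = 0.51986 + (-0.51986)·e^(−0.12618·19.0) = 0.51986 + (-0.51986)·0.090957 = 0.47258 mol/L.

0.473 mol/L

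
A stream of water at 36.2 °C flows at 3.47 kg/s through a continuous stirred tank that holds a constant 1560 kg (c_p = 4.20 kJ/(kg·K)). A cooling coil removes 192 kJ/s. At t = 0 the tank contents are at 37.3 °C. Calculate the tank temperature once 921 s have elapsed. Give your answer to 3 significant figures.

Unsteady energy balance on the tank contents: M c_p dT/dt = ṁ c_p (T_in − T) − 192.
τ = M/ṁ = 449.57 s; T_ss = T_in − Q̇/(ṁ c_p) = 36.2 − 192/(3.47·4.20) = 23.026 °C.
T approaches T_ss exponentially: T(t) = T_ss + (T₀ − T_ss) e^(−t/τ).
T(921) = 23.026 + (14.274)·e^(−921/449.57) = 23.026 + (14.274)·0.12891 = 24.866 °C.

24.9 °C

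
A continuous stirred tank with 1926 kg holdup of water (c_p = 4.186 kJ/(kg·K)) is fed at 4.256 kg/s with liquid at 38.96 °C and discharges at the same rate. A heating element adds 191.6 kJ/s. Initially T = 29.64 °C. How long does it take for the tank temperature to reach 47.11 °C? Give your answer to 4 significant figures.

M c_p dT/dt = ṁ c_p (T_in − T) + Q̇.
τ = M/ṁ = 452.538 s; T_ss = T_in + Q̇/(ṁ c_p) = 49.7146 °C.
T(t) = T_ss + (T₀ − T_ss) e^(−t/τ). Set T = 47.11:
e^(−t/τ) = (47.11 − 49.7146)/(29.64 − 49.7146) = 0.129746
t = −452.538 · ln(0.129746) = 924.160 s.

924.2 s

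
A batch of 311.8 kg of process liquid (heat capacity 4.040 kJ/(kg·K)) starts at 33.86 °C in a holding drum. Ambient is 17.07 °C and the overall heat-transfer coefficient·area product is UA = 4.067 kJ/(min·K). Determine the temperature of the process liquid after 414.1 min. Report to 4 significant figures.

21.48 °C

M c_p dT/dt = −UA(T − T_amb).
dT/dt = (T_ss − T)/τ with T_ss = T_amb = 17.0700 °C, τ = M c_p/UA = 311.8·4.040/4.067 = 309.730 min.
This is linear first-order; T(t) = T_ss + (T₀ − T_ss) e^(−t/τ).
T(414.1) = 17.0700 + (16.7900)·0.262640 = 21.4797 °C.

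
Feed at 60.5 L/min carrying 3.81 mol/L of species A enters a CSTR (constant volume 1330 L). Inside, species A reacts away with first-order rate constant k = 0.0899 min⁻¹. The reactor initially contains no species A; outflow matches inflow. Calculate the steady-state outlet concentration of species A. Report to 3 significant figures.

1.28 mol/L

V dC/dt = Q(C_in − C) − k V C.
Steady state (dC/dt = 0): C_ss = Q C_in/(Q + kV) = C_in/(1 + kV/Q).
C_ss = 60.5·3.81/(60.5 + 0.0899·1330) = 230.50/180.07 = 1.2801 mol/L.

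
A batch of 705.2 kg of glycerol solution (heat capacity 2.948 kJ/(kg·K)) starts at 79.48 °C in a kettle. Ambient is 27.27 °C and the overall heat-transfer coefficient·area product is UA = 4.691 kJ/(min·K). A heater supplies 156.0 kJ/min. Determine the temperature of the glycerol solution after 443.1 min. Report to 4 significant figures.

M c_p dT/dt = −UA(T − T_amb) + Q̇.
dT/dt = (T_ss − T)/τ with T_ss = T_amb + Q̇/UA = 27.27 + 156.0/4.691 = 60.5252 °C, τ = M c_p/UA = 705.2·2.948/4.691 = 443.174 min.
T approaches T_ss exponentially: T(t) = T_ss + (T₀ − T_ss) e^(−t/τ).
T(443.1) = 60.5252 + (18.9548)·0.367941 = 67.4994 °C.

67.50 °C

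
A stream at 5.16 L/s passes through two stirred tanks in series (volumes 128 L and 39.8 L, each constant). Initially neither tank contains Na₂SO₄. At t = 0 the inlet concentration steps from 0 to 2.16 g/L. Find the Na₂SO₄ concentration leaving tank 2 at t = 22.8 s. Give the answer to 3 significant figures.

0.960 g/L

Each tank obeys Vᵢ dCᵢ/dt = Q(Cᵢ₋₁ − Cᵢ), so τᵢ = Vᵢ/Q.
τ₁ = 128/5.16 = 24.806 s; τ₂ = 39.8/5.16 = 7.7132 s.
Solving the cascade with C₁(0)=C₂(0)=0 gives C₂(t) = C_in[1 − (τ₁ e^(−t/τ₁) − τ₂ e^(−t/τ₂))/(τ₁ − τ₂)].
At t = 22.8: e^(−t/τ₁) = 0.39887, e^(−t/τ₂) = 0.052028.
C₂ = 2.16·[1 − (24.806·0.39887 − 7.7132·0.052028)/(17.093)] = 2.16·0.44462 = 0.96038 g/L.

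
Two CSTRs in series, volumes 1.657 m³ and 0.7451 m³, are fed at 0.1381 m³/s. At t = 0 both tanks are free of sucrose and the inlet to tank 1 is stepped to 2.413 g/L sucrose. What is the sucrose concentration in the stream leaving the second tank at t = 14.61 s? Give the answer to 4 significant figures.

Time constants: τᵢ = Vᵢ/Q for each well-mixed tank.
τ₁ = 1.657/0.1381 = 11.9986 s; τ₂ = 0.7451/0.1381 = 5.39537 s.
Tank 1: C₁ = C_in(1 − e^(−t/τ₁)). Tank 2 (τ₁ ≠ τ₂): C₂ = C_in[1 − (τ₁ e^(−t/τ₁) − τ₂ e^(−t/τ₂))/(τ₁ − τ₂)].
At t = 14.61: e^(−t/τ₁) = 0.295926, e^(−t/τ₂) = 0.0666780.
C₂ = 2.413·[1 − (11.9986·0.295926 − 5.39537·0.0666780)/(6.60319)] = 2.413·0.516759 = 1.24694 g/L.

1.247 g/L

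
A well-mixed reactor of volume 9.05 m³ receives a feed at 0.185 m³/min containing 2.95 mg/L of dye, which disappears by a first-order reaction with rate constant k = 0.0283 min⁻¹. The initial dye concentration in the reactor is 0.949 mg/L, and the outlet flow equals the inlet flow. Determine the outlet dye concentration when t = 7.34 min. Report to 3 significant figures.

1.04 mg/L

V dC/dt = Q(C_in − C) − k V C.
This is linear with rate a = Q/V + k = 0.048742 min⁻¹.
C_ss = Q C_in/(Q + kV) = 1.2372 mg/L; C(t) = C_ss + (C₀ − C_ss) e^(−a t).
C(7.34) = 1.2372 + (-0.28821)·e^(−0.048742·7.34) = 1.2372 + (-0.28821)·0.69924 = 1.0357 mg/L.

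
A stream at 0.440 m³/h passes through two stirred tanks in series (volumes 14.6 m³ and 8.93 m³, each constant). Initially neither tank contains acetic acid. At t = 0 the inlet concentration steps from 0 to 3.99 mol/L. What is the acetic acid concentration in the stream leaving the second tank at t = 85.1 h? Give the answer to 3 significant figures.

Each tank obeys Vᵢ dCᵢ/dt = Q(Cᵢ₋₁ − Cᵢ), so τᵢ = Vᵢ/Q.
τ₁ = 14.6/0.440 = 33.182 h; τ₂ = 8.93/0.440 = 20.295 h.
Solving the cascade with C₁(0)=C₂(0)=0 gives C₂(t) = C_in[1 − (τ₁ e^(−t/τ₁) − τ₂ e^(−t/τ₂))/(τ₁ − τ₂)].
At t = 85.1: e^(−t/τ₁) = 0.076946, e^(−t/τ₂) = 0.015100.
C₂ = 3.99·[1 − (33.182·0.076946 − 20.295·0.015100)/(12.886)] = 3.99·0.82565 = 3.2943 mol/L.

3.29 mol/L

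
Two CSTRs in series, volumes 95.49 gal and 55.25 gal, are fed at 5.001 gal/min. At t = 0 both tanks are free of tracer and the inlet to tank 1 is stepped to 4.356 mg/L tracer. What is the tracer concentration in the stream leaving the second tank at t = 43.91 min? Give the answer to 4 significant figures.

Each tank obeys Vᵢ dCᵢ/dt = Q(Cᵢ₋₁ − Cᵢ), so τᵢ = Vᵢ/Q.
τ₁ = 95.49/5.001 = 19.0942 min; τ₂ = 55.25/5.001 = 11.0478 min.
Tank 1: C₁ = C_in(1 − e^(−t/τ₁)). Tank 2 (τ₁ ≠ τ₂): C₂ = C_in[1 − (τ₁ e^(−t/τ₁) − τ₂ e^(−t/τ₂))/(τ₁ − τ₂)].
At t = 43.91: e^(−t/τ₁) = 0.100294, e^(−t/τ₂) = 0.0187877.
C₂ = 4.356·[1 − (19.0942·0.100294 − 11.0478·0.0187877)/(8.04639)] = 4.356·0.787798 = 3.43165 mg/L.

3.432 mg/L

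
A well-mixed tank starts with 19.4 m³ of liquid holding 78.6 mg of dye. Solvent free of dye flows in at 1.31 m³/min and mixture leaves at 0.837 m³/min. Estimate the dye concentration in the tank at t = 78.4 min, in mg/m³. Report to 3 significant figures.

0.210 mg/m³

Let m(t) be the amount of dye. Volume: V(t) = V₀ + (Q_in − Q_out) t = 19.4 + 0.47300 t; V(78.4) = 56.483 m³.
Species balance (pure solvent in): dm/dt = −Q_out · m/V(t).
dm/m = −Q_out dt/(V₀ + 0.47300 t); integrating gives ln(m/m₀) = −(Q_out/(Q_in−Q_out)) ln(V/V₀).
m = m₀ (V₀/V)^(Q_out/(Q_in−Q_out)) = 78.6 × (19.4/56.483)^(1.7696) = 11.862 mg.
C = m/V = 11.862/56.483 = 0.21000 mg/m³.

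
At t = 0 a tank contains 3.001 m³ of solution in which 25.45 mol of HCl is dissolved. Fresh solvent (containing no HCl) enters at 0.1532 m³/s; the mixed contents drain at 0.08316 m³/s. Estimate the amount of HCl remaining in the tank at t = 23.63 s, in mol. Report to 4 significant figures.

15.11 mol

Let m(t) be the amount of HCl. Volume: V(t) = V₀ + (Q_in − Q_out) t = 3.001 + 0.0700400 t; V(23.63) = 4.65605 m³.
Solute balance: dm/dt = 0 − Q_out C = −Q_out m/V(t).
dm/m = −Q_out dt/(V₀ + 0.0700400 t); integrating gives ln(m/m₀) = −(Q_out/(Q_in−Q_out)) ln(V/V₀).
m = m₀ (V₀/V)^(Q_out/(Q_in−Q_out)) = 25.45 × (3.001/4.65605)^(1.18732) = 15.1079 mol.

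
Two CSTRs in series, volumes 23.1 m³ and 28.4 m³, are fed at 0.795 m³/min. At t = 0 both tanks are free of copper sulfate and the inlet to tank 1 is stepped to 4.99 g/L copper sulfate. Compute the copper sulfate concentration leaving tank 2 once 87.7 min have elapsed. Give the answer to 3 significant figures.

Each tank obeys Vᵢ dCᵢ/dt = Q(Cᵢ₋₁ − Cᵢ), so τᵢ = Vᵢ/Q.
τ₁ = 23.1/0.795 = 29.057 min; τ₂ = 28.4/0.795 = 35.723 min.
Solving the cascade with C₁(0)=C₂(0)=0 gives C₂(t) = C_in[1 − (τ₁ e^(−t/τ₁) − τ₂ e^(−t/τ₂))/(τ₁ − τ₂)].
At t = 87.7: e^(−t/τ₁) = 0.048887, e^(−t/τ₂) = 0.085865.
C₂ = 4.99·[1 − (29.057·0.048887 − 35.723·0.085865)/(-6.6667)] = 4.99·0.75297 = 3.7573 g/L.

3.76 g/L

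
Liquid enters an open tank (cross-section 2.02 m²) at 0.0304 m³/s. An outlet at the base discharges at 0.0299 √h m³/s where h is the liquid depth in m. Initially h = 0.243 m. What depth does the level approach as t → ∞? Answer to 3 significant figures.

A dh/dt = Q_in − 0.0299 √h. Steady state requires inflow = outflow:
Q_in = 0.0299 √h_ss ⇒ √h_ss = 0.0304/0.0299 = 1.0167.
h_ss = 1.0167² = 1.0337 m. (Since h₀ = 0.243 m < h_ss, the level will rise toward this value.)

1.03 m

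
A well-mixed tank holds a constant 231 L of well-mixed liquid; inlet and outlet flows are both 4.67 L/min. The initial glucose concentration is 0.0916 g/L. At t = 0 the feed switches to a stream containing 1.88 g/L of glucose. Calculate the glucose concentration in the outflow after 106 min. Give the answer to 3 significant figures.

1.67 g/L

Transient balance on the dissolved component: V dC/dt = Q(C_in − C).
Rewrite as dC/dt + C/τ = C_in/τ, τ = V/Q = 49.465 min.
This is linear first-order; C(t) = C_in + (C₀ − C_in) e^(−t/τ).
C(106) = 1.88 + (0.0916 − 1.88)·e^(−106/49.465) = 1.88 + (-1.7884)·0.11731 = 1.6702 g/L.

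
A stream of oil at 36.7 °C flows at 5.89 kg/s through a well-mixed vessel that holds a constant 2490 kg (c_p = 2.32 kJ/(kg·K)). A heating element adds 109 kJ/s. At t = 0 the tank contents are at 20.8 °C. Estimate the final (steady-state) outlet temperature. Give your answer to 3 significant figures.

M c_p dT/dt = ṁ c_p (T_in − T) + Q̇.
At steady state dT/dt = 0 ⇒ T_ss = T_in + Q̇/(ṁ c_p) = 36.7 + 109/(5.89·2.32) = 44.677 °C.

44.7 °C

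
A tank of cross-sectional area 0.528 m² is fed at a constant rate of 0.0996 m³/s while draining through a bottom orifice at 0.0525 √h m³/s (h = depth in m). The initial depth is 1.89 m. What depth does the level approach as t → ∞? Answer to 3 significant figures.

A dh/dt = Q_in − 0.0525 √h. Steady state requires inflow = outflow:
Q_in = 0.0525 √h_ss ⇒ √h_ss = 0.0996/0.0525 = 1.8971.
h_ss = 1.8971² = 3.5992 m. (Since h₀ = 1.89 m < h_ss, the level will rise toward this value.)

3.60 m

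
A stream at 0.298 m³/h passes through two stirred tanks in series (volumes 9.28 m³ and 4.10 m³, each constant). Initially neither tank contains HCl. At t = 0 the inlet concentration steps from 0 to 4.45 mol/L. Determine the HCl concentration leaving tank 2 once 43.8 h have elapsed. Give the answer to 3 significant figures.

2.64 mol/L

Time constants: τᵢ = Vᵢ/Q for each well-mixed tank.
τ₁ = 9.28/0.298 = 31.141 h; τ₂ = 4.10/0.298 = 13.758 h.
Solving the cascade with C₁(0)=C₂(0)=0 gives C₂(t) = C_in[1 − (τ₁ e^(−t/τ₁) − τ₂ e^(−t/τ₂))/(τ₁ − τ₂)].
At t = 43.8: e^(−t/τ₁) = 0.24500, e^(−t/τ₂) = 0.041440.
C₂ = 4.45·[1 − (31.141·0.24500 − 13.758·0.041440)/(17.383)] = 4.45·0.59389 = 2.6428 mol/L.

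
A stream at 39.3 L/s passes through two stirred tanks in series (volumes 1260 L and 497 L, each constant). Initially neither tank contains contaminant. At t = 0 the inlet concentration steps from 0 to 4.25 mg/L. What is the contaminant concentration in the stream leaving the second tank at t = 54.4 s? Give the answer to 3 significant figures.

3.00 mg/L

Each tank obeys Vᵢ dCᵢ/dt = Q(Cᵢ₋₁ − Cᵢ), so τᵢ = Vᵢ/Q.
τ₁ = 1260/39.3 = 32.061 s; τ₂ = 497/39.3 = 12.646 s.
Solving the cascade with C₁(0)=C₂(0)=0 gives C₂(t) = C_in[1 − (τ₁ e^(−t/τ₁) − τ₂ e^(−t/τ₂))/(τ₁ − τ₂)].
At t = 54.4: e^(−t/τ₁) = 0.18328, e^(−t/τ₂) = 0.013546.
C₂ = 4.25·[1 − (32.061·0.18328 − 12.646·0.013546)/(19.415)] = 4.25·0.70617 = 3.0012 mg/L.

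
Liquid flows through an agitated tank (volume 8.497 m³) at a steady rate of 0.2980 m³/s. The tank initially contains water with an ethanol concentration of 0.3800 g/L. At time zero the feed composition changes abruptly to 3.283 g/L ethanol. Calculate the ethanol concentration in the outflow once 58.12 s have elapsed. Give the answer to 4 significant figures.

Transient balance on the dissolved component: V dC/dt = Q(C_in − C).
Time constant τ = V/Q = 8.497/0.2980 = 28.5134 s.
C approaches C_in exponentially: C(t) = C_in + (C₀ − C_in) e^(−t/τ).
C(58.12) = 3.283 + (0.3800 − 3.283)·e^(−58.12/28.5134) = 3.283 + (-2.90300)·0.130245 = 2.90490 g/L.

2.905 g/L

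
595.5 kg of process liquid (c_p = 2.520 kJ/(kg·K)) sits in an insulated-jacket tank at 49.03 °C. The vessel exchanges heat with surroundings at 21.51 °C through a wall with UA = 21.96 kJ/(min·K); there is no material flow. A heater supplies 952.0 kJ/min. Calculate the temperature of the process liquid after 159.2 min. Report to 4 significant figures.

63.32 °C

Lumped-capacitance energy balance: M c_p dT/dt = UA(T_amb − T) + Q̇.
dT/dt = (T_ss − T)/τ with T_ss = T_amb + Q̇/UA = 21.51 + 952.0/21.96 = 64.8615 °C, τ = M c_p/UA = 595.5·2.520/21.96 = 68.3361 min.
Solution: T(t) = T_ss + (T₀ − T_ss) e^(−t/τ).
T(159.2) = 64.8615 + (-15.8315)·0.0973285 = 63.3207 °C.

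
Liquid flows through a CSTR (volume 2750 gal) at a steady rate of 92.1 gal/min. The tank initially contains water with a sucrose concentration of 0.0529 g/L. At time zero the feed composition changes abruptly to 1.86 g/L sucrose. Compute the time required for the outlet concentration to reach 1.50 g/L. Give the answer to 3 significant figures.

48.2 min

Transient balance on the dissolved component: V dC/dt = Q(C_in − C), so τ = V/Q = 29.859 min.
C(t) = C_in + (C₀ − C_in) e^(−t/τ). Set C = 1.50 and solve for t:
e^(−t/τ) = (C − C_in)/(C₀ − C_in) = (1.50 − 1.86)/(0.0529 − 1.86) = 0.19921
t = −τ ln(…) = 29.859 × 1.6134 = 48.174 min.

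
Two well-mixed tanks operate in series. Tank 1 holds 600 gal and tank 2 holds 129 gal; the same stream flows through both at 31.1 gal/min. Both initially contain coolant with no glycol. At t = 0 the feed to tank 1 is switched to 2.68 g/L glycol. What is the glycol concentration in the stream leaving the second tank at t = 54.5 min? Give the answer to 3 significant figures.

2.48 g/L

Species balance on tank i: dCᵢ/dt = (Cᵢ₋₁ − Cᵢ)/τᵢ with τᵢ = Vᵢ/Q.
τ₁ = 600/31.1 = 19.293 min; τ₂ = 129/31.1 = 4.1479 min.
Solving the cascade with C₁(0)=C₂(0)=0 gives C₂(t) = C_in[1 − (τ₁ e^(−t/τ₁) − τ₂ e^(−t/τ₂))/(τ₁ − τ₂)].
At t = 54.5: e^(−t/τ₁) = 0.059314, e^(−t/τ₂) = 1.9667e-06.
C₂ = 2.68·[1 − (19.293·0.059314 − 4.1479·1.9667e-06)/(15.145)] = 2.68·0.92444 = 2.4775 g/L.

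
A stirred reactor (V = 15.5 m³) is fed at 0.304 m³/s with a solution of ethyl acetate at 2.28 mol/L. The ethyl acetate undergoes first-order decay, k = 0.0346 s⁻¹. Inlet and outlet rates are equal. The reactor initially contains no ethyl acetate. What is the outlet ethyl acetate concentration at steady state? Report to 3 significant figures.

0.825 mol/L

V dC/dt = Q(C_in − C) − k V C.
At steady state: 0 = Q C_in − (Q + kV) C_ss, so C_ss = Q C_in/(Q + kV).
C_ss = 0.304·2.28/(0.304 + 0.0346·15.5) = 0.69312/0.84030 = 0.82485 mol/L.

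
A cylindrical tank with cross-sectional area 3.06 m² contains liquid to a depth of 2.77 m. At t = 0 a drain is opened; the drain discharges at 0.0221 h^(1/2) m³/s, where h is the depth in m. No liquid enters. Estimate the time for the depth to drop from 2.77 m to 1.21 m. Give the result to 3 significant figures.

A dh/dt = −Q_out = −0.0221 √h.
This is separable: 2 d(√h)/dt = −0.0221/A, so √h = √h₀ − (0.0221/(2A)) t.
t = 2A(√h₀ − √h)/0.0221 = 2·3.06·(√2.77 − √1.21)/0.0221
  = 6.1200 × (1.6643 − 1.1000) / 0.0221 = 156.28 s.

156 s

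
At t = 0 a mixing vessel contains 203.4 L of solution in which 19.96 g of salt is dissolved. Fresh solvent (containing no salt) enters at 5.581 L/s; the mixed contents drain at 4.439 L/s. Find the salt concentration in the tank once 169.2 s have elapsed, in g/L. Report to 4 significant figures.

0.003753 g/L

Let m(t) be the amount of salt. Volume: V(t) = V₀ + (Q_in − Q_out) t = 203.4 + 1.14200 t; V(169.2) = 396.626 L.
Solute balance: dm/dt = 0 − Q_out C = −Q_out m/V(t).
Separate: dm/m = −Q_out dt/V(t) ⇒ ln(m/m₀) = −(Q_out/(Q_in−Q_out)) ln(V/V₀).
m = m₀ (V₀/V)^(Q_out/(Q_in−Q_out)) = 19.96 × (203.4/396.626)^(3.88704) = 1.48867 g.
C = m/V = 1.48867/396.626 = 0.00375334 g/L.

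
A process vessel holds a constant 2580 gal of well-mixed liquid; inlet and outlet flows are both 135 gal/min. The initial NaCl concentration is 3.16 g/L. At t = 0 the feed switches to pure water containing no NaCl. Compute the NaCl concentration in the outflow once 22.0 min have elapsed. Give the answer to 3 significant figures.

0.999 g/L

Unsteady species balance (constant V, well mixed): V dC/dt = Q(C_in − C).
Rewrite as dC/dt + C/τ = C_in/τ, τ = V/Q = 19.111 min.
Integrating: C(t) = C_in + (C₀ − C_in) e^(−t/τ).
C(22.0) = 0 + (3.16 − 0)·e^(−22.0/19.111) = 0 + (3.1600)·0.31627 = 0.99941 g/L.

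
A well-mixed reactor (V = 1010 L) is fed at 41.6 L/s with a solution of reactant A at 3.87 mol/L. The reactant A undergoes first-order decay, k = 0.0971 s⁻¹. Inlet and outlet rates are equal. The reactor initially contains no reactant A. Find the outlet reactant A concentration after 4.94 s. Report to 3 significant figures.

0.571 mol/L

Accumulation = in − out − consumed: V dC/dt = Q C_in − Q C − k V C.
This is linear with rate a = Q/V + k = 0.13829 s⁻¹.
C_ss = Q C_in/(Q + kV) = 1.1527 mol/L; C(t) = C_ss + (C₀ − C_ss) e^(−a t).
C(4.94) = 1.1527 + (-1.1527)·e^(−0.13829·4.94) = 1.1527 + (-1.1527)·0.50503 = 0.57053 mol/L.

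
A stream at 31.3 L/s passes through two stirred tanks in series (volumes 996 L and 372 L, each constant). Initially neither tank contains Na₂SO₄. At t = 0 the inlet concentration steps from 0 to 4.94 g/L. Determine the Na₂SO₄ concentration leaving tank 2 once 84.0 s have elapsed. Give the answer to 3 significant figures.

4.38 g/L

Species balance on tank i: dCᵢ/dt = (Cᵢ₋₁ − Cᵢ)/τᵢ with τᵢ = Vᵢ/Q.
τ₁ = 996/31.3 = 31.821 s; τ₂ = 372/31.3 = 11.885 s.
Tank 1: C₁ = C_in(1 − e^(−t/τ₁)). Tank 2 (τ₁ ≠ τ₂): C₂ = C_in[1 − (τ₁ e^(−t/τ₁) − τ₂ e^(−t/τ₂))/(τ₁ − τ₂)].
At t = 84.0: e^(−t/τ₁) = 0.071378, e^(−t/τ₂) = 0.00085216.
C₂ = 4.94·[1 − (31.821·0.071378 − 11.885·0.00085216)/(19.936)] = 4.94·0.88658 = 4.3797 g/L.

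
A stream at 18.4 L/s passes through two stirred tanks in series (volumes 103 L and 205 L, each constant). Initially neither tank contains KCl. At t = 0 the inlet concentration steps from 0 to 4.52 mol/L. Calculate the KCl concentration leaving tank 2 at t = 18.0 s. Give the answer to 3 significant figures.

2.90 mol/L

Species balance on tank i: dCᵢ/dt = (Cᵢ₋₁ − Cᵢ)/τᵢ with τᵢ = Vᵢ/Q.
τ₁ = 103/18.4 = 5.5978 s; τ₂ = 205/18.4 = 11.141 s.
Solving the cascade with C₁(0)=C₂(0)=0 gives C₂(t) = C_in[1 − (τ₁ e^(−t/τ₁) − τ₂ e^(−t/τ₂))/(τ₁ − τ₂)].
At t = 18.0: e^(−t/τ₁) = 0.040134, e^(−t/τ₂) = 0.19877.
C₂ = 4.52·[1 − (5.5978·0.040134 − 11.141·0.19877)/(-5.5435)] = 4.52·0.64104 = 2.8975 mol/L.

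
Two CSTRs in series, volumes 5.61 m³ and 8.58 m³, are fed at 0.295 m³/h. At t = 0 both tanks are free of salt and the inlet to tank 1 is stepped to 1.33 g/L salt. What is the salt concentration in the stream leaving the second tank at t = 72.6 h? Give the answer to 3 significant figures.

Species balance on tank i: dCᵢ/dt = (Cᵢ₋₁ − Cᵢ)/τᵢ with τᵢ = Vᵢ/Q.
τ₁ = 5.61/0.295 = 19.017 h; τ₂ = 8.58/0.295 = 29.085 h.
Tank 1: C₁ = C_in(1 − e^(−t/τ₁)). Tank 2 (τ₁ ≠ τ₂): C₂ = C_in[1 − (τ₁ e^(−t/τ₁) − τ₂ e^(−t/τ₂))/(τ₁ − τ₂)].
At t = 72.6: e^(−t/τ₁) = 0.021979, e^(−t/τ₂) = 0.082401.
C₂ = 1.33·[1 − (19.017·0.021979 − 29.085·0.082401)/(-10.068)] = 1.33·0.80347 = 1.0686 g/L.

1.07 g/L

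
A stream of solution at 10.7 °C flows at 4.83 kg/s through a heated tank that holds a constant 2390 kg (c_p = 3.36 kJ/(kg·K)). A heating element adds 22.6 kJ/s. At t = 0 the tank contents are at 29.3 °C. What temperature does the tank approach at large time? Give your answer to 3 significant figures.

First-law balance (no shaft work): M c_p dT/dt = ṁ c_p (T_in − T) + 22.6.
At steady state dT/dt = 0 ⇒ T_ss = T_in + Q̇/(ṁ c_p) = 10.7 + 22.6/(4.83·3.36) = 12.093 °C.

12.1 °C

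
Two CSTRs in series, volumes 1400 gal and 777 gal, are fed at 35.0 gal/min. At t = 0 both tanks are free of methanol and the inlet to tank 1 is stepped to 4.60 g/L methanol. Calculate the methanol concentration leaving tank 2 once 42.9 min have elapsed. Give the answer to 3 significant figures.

Species balance on tank i: dCᵢ/dt = (Cᵢ₋₁ − Cᵢ)/τᵢ with τᵢ = Vᵢ/Q.
τ₁ = 1400/35.0 = 40.000 min; τ₂ = 777/35.0 = 22.200 min.
Solving the cascade with C₁(0)=C₂(0)=0 gives C₂(t) = C_in[1 − (τ₁ e^(−t/τ₁) − τ₂ e^(−t/τ₂))/(τ₁ − τ₂)].
At t = 42.9: e^(−t/τ₁) = 0.34215, e^(−t/τ₂) = 0.14480.
C₂ = 4.60·[1 − (40.000·0.34215 − 22.200·0.14480)/(17.800)] = 4.60·0.41171 = 1.8939 g/L.

1.89 g/L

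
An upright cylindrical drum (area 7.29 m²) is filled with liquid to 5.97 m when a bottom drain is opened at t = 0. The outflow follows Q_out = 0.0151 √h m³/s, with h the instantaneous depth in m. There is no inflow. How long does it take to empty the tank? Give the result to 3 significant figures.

With no inflow, A dh/dt = −0.0151 √h.
∫ h^(−1/2) dh = −(0.0151/A) ∫ dt, giving 2√h = 2√h₀ − (0.0151/A) t.
Tank is empty when √h = 0: t_empty = 2A√h₀/0.0151.
t_empty = 2·7.29·√5.97/0.0151 = 14.580·2.4434/0.0151 = 2359.2 s.

2360 s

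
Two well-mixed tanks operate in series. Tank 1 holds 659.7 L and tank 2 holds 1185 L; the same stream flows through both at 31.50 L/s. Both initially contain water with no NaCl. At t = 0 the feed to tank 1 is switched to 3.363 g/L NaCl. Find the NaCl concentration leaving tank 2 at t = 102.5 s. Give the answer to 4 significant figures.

2.897 g/L

Each tank obeys Vᵢ dCᵢ/dt = Q(Cᵢ₋₁ − Cᵢ), so τᵢ = Vᵢ/Q.
τ₁ = 659.7/31.50 = 20.9429 s; τ₂ = 1185/31.50 = 37.6190 s.
Solving the cascade with C₁(0)=C₂(0)=0 gives C₂(t) = C_in[1 − (τ₁ e^(−t/τ₁) − τ₂ e^(−t/τ₂))/(τ₁ − τ₂)].
At t = 102.5: e^(−t/τ₁) = 0.00748937, e^(−t/τ₂) = 0.0655669.
C₂ = 3.363·[1 − (20.9429·0.00748937 − 37.6190·0.0655669)/(-16.6762)] = 3.363·0.861496 = 2.89721 g/L.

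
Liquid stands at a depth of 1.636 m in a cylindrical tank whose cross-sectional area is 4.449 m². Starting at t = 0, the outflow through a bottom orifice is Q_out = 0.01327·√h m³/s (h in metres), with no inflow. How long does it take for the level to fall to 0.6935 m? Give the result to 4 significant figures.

With no inflow, A dh/dt = −0.01327 √h.
Separate and integrate: 2(√h − √h₀) = −(0.01327/A) t.
t = 2A(√h₀ − √h)/0.01327 = 2·4.449·(√1.636 − √0.6935)/0.01327
  = 8.89800 × (1.27906 − 0.832766) / 0.01327 = 299.257 s.

299.3 s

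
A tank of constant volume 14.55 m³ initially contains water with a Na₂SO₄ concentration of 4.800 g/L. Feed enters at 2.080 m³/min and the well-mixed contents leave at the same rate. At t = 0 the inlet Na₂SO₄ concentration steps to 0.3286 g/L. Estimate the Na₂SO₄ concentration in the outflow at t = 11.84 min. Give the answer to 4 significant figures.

Species balance on the tank: V dC/dt = Q(C_in − C).
Time constant τ = V/Q = 14.55/2.080 = 6.99519 min.
C approaches C_in exponentially: C(t) = C_in + (C₀ − C_in) e^(−t/τ).
C(11.84) = 0.3286 + (4.800 − 0.3286)·e^(−11.84/6.99519) = 0.3286 + (4.47140)·0.184042 = 1.15153 g/L.

1.152 g/L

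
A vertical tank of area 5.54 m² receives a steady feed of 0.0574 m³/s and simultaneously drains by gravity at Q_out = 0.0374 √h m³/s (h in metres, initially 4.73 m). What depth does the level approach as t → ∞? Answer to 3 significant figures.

Level balance: A dh/dt = 0.0574 − 0.0374 √h. Setting dh/dt = 0:
Q_in = 0.0374 √h_ss ⇒ √h_ss = 0.0574/0.0374 = 1.5348.
h_ss = 1.5348² = 2.3555 m. (Since h₀ = 4.73 m > h_ss, the level will fall toward this value.)

2.36 m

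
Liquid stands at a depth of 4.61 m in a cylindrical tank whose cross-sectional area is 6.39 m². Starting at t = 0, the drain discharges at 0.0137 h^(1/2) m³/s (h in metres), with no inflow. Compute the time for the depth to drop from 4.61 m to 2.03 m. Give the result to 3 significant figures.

With no inflow, A dh/dt = −0.0137 √h.
This is separable: 2 d(√h)/dt = −0.0137/A, so √h = √h₀ − (0.0137/(2A)) t.
t = 2A(√h₀ − √h)/0.0137 = 2·6.39·(√4.61 − √2.03)/0.0137
  = 12.780 × (2.1471 − 1.4248) / 0.0137 = 673.80 s.

674 s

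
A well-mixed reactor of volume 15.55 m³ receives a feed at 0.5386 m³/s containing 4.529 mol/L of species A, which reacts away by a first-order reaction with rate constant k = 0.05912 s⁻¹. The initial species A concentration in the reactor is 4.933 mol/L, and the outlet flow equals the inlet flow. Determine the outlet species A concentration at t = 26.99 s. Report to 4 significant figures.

1.933 mol/L

Accumulation = in − out − consumed: V dC/dt = Q C_in − Q C − k V C.
dC/dt = (Q/V) C_in − (Q/V + k) C; effective rate a = Q/V + k = 0.0346367 + 0.05912 = 0.0937567 s⁻¹.
C_ss = Q C_in/(Q + kV) = 1.67315 mol/L; C(t) = C_ss + (C₀ − C_ss) e^(−a t).
C(26.99) = 1.67315 + (3.25985)·e^(−0.0937567·26.99) = 1.67315 + (3.25985)·0.0796198 = 1.93270 mol/L.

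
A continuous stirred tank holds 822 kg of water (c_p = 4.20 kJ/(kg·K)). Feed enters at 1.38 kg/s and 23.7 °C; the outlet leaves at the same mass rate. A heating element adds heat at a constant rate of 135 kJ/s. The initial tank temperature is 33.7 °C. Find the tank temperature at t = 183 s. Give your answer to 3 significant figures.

M c_p dT/dt = ṁ c_p (T_in − T) + Q̇.
τ = M/ṁ = 595.65 s; T_ss = T_in + Q̇/(ṁ c_p) = 23.7 + 135/(1.38·4.20) = 46.992 °C.
Integrating: T(t) = T_ss + (T₀ − T_ss) e^(−t/τ).
T(183) = 46.992 + (-13.292)·e^(−183/595.65) = 46.992 + (-13.292)·0.73548 = 37.216 °C.

37.2 °C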